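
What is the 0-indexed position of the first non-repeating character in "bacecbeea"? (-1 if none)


Input: bacecbeea
Character frequencies:
  'a': 2
  'b': 2
  'c': 2
  'e': 3
Scanning left to right for freq == 1:
  Position 0 ('b'): freq=2, skip
  Position 1 ('a'): freq=2, skip
  Position 2 ('c'): freq=2, skip
  Position 3 ('e'): freq=3, skip
  Position 4 ('c'): freq=2, skip
  Position 5 ('b'): freq=2, skip
  Position 6 ('e'): freq=3, skip
  Position 7 ('e'): freq=3, skip
  Position 8 ('a'): freq=2, skip
  No unique character found => answer = -1

-1


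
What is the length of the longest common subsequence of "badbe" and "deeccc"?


LCS of "badbe" and "deeccc"
DP table:
           d    e    e    c    c    c
      0    0    0    0    0    0    0
  b   0    0    0    0    0    0    0
  a   0    0    0    0    0    0    0
  d   0    1    1    1    1    1    1
  b   0    1    1    1    1    1    1
  e   0    1    2    2    2    2    2
LCS length = dp[5][6] = 2

2


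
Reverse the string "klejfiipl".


Input: klejfiipl
Reading characters right to left:
  Position 8: 'l'
  Position 7: 'p'
  Position 6: 'i'
  Position 5: 'i'
  Position 4: 'f'
  Position 3: 'j'
  Position 2: 'e'
  Position 1: 'l'
  Position 0: 'k'
Reversed: lpiifjelk

lpiifjelk


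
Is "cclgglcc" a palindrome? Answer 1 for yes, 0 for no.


Input: cclgglcc
Reversed: cclgglcc
  Compare pos 0 ('c') with pos 7 ('c'): match
  Compare pos 1 ('c') with pos 6 ('c'): match
  Compare pos 2 ('l') with pos 5 ('l'): match
  Compare pos 3 ('g') with pos 4 ('g'): match
Result: palindrome

1


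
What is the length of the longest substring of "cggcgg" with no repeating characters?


Input: "cggcgg"
Sliding window (track last position of each char):
  Position 0 ('c'): window [0,0] length 1 -- new best
  Position 1 ('g'): window [0,1] length 2 -- new best
  Position 2 ('g'): repeat (last at 1), move window start to 2
  Position 2 ('g'): window [2,2] length 1
  Position 3 ('c'): window [2,3] length 2
  Position 4 ('g'): repeat (last at 2), move window start to 3
  Position 4 ('g'): window [3,4] length 2
  Position 5 ('g'): repeat (last at 4), move window start to 5
  Position 5 ('g'): window [5,5] length 1
Longest substring with no repeats: "cg" with length 2

2


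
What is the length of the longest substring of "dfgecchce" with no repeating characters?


Input: "dfgecchce"
Sliding window (track last position of each char):
  Position 0 ('d'): window [0,0] length 1 -- new best
  Position 1 ('f'): window [0,1] length 2 -- new best
  Position 2 ('g'): window [0,2] length 3 -- new best
  Position 3 ('e'): window [0,3] length 4 -- new best
  Position 4 ('c'): window [0,4] length 5 -- new best
  Position 5 ('c'): repeat (last at 4), move window start to 5
  Position 5 ('c'): window [5,5] length 1
  Position 6 ('h'): window [5,6] length 2
  Position 7 ('c'): repeat (last at 5), move window start to 6
  Position 7 ('c'): window [6,7] length 2
  Position 8 ('e'): window [6,8] length 3
Longest substring with no repeats: "dfgec" with length 5

5


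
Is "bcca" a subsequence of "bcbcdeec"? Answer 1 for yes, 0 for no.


Check if "bcca" is a subsequence of "bcbcdeec"
Greedy scan:
  Position 0 ('b'): matches sub[0] = 'b'
  Position 1 ('c'): matches sub[1] = 'c'
  Position 2 ('b'): no match needed
  Position 3 ('c'): matches sub[2] = 'c'
  Position 4 ('d'): no match needed
  Position 5 ('e'): no match needed
  Position 6 ('e'): no match needed
  Position 7 ('c'): no match needed
Only matched 3/4 characters => not a subsequence

0


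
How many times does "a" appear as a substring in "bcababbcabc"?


Searching for "a" in "bcababbcabc"
Scanning each position:
  Position 0: "b" => no
  Position 1: "c" => no
  Position 2: "a" => MATCH
  Position 3: "b" => no
  Position 4: "a" => MATCH
  Position 5: "b" => no
  Position 6: "b" => no
  Position 7: "c" => no
  Position 8: "a" => MATCH
  Position 9: "b" => no
  Position 10: "c" => no
Total occurrences: 3

3


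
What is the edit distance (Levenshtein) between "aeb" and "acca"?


Computing edit distance: "aeb" -> "acca"
DP table:
           a    c    c    a
      0    1    2    3    4
  a   1    0    1    2    3
  e   2    1    1    2    3
  b   3    2    2    2    3
Edit distance = dp[3][4] = 3

3


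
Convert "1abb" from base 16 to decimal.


Input: "1abb" in base 16
Positional expansion:
  Digit '1' (value 1) x 16^3 = 4096
  Digit 'a' (value 10) x 16^2 = 2560
  Digit 'b' (value 11) x 16^1 = 176
  Digit 'b' (value 11) x 16^0 = 11
Sum = 6843

6843


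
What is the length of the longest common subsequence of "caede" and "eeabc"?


LCS of "caede" and "eeabc"
DP table:
           e    e    a    b    c
      0    0    0    0    0    0
  c   0    0    0    0    0    1
  a   0    0    0    1    1    1
  e   0    1    1    1    1    1
  d   0    1    1    1    1    1
  e   0    1    2    2    2    2
LCS length = dp[5][5] = 2

2


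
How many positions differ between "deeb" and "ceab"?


Comparing "deeb" and "ceab" position by position:
  Position 0: 'd' vs 'c' => DIFFER
  Position 1: 'e' vs 'e' => same
  Position 2: 'e' vs 'a' => DIFFER
  Position 3: 'b' vs 'b' => same
Positions that differ: 2

2


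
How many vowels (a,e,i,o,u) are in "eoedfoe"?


Input: eoedfoe
Checking each character:
  'e' at position 0: vowel (running total: 1)
  'o' at position 1: vowel (running total: 2)
  'e' at position 2: vowel (running total: 3)
  'd' at position 3: consonant
  'f' at position 4: consonant
  'o' at position 5: vowel (running total: 4)
  'e' at position 6: vowel (running total: 5)
Total vowels: 5

5


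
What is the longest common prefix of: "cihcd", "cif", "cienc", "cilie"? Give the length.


Words: cihcd, cif, cienc, cilie
  Position 0: all 'c' => match
  Position 1: all 'i' => match
  Position 2: ('h', 'f', 'e', 'l') => mismatch, stop
LCP = "ci" (length 2)

2


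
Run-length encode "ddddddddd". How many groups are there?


Input: ddddddddd
Scanning for consecutive runs:
  Group 1: 'd' x 9 (positions 0-8)
Total groups: 1

1


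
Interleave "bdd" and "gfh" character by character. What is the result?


Interleaving "bdd" and "gfh":
  Position 0: 'b' from first, 'g' from second => "bg"
  Position 1: 'd' from first, 'f' from second => "df"
  Position 2: 'd' from first, 'h' from second => "dh"
Result: bgdfdh

bgdfdh


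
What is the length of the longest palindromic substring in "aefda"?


Input: "aefda"
Checking substrings for palindromes:
  No multi-char palindromic substrings found
Longest palindromic substring: "a" with length 1

1


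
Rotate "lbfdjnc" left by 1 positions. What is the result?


Input: "lbfdjnc", rotate left by 1
First 1 characters: "l"
Remaining characters: "bfdjnc"
Concatenate remaining + first: "bfdjnc" + "l" = "bfdjncl"

bfdjncl


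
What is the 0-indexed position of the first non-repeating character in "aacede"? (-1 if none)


Input: aacede
Character frequencies:
  'a': 2
  'c': 1
  'd': 1
  'e': 2
Scanning left to right for freq == 1:
  Position 0 ('a'): freq=2, skip
  Position 1 ('a'): freq=2, skip
  Position 2 ('c'): unique! => answer = 2

2


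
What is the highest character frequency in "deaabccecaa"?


Input: deaabccecaa
Character counts:
  'a': 4
  'b': 1
  'c': 3
  'd': 1
  'e': 2
Maximum frequency: 4

4


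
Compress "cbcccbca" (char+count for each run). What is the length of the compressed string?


Input: cbcccbca
Runs:
  'c' x 1 => "c1"
  'b' x 1 => "b1"
  'c' x 3 => "c3"
  'b' x 1 => "b1"
  'c' x 1 => "c1"
  'a' x 1 => "a1"
Compressed: "c1b1c3b1c1a1"
Compressed length: 12

12


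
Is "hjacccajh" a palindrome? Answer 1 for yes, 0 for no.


Input: hjacccajh
Reversed: hjacccajh
  Compare pos 0 ('h') with pos 8 ('h'): match
  Compare pos 1 ('j') with pos 7 ('j'): match
  Compare pos 2 ('a') with pos 6 ('a'): match
  Compare pos 3 ('c') with pos 5 ('c'): match
Result: palindrome

1


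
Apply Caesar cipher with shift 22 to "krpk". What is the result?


Caesar cipher: shift "krpk" by 22
  'k' (pos 10) + 22 = pos 6 = 'g'
  'r' (pos 17) + 22 = pos 13 = 'n'
  'p' (pos 15) + 22 = pos 11 = 'l'
  'k' (pos 10) + 22 = pos 6 = 'g'
Result: gnlg

gnlg


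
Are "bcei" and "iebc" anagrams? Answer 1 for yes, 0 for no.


Strings: "bcei", "iebc"
Sorted first:  bcei
Sorted second: bcei
Sorted forms match => anagrams

1


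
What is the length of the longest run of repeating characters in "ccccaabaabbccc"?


Input: "ccccaabaabbccc"
Scanning for longest run:
  Position 1 ('c'): continues run of 'c', length=2
  Position 2 ('c'): continues run of 'c', length=3
  Position 3 ('c'): continues run of 'c', length=4
  Position 4 ('a'): new char, reset run to 1
  Position 5 ('a'): continues run of 'a', length=2
  Position 6 ('b'): new char, reset run to 1
  Position 7 ('a'): new char, reset run to 1
  Position 8 ('a'): continues run of 'a', length=2
  Position 9 ('b'): new char, reset run to 1
  Position 10 ('b'): continues run of 'b', length=2
  Position 11 ('c'): new char, reset run to 1
  Position 12 ('c'): continues run of 'c', length=2
  Position 13 ('c'): continues run of 'c', length=3
Longest run: 'c' with length 4

4


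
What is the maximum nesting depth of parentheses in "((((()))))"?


Input: "((((()))))"
Tracking depth:
  Position 0 '(': depth becomes 1
  Position 1 '(': depth becomes 2
  Position 2 '(': depth becomes 3
  Position 3 '(': depth becomes 4
  Position 4 '(': depth becomes 5
  Position 5 ')': depth becomes 4
  Position 6 ')': depth becomes 3
  Position 7 ')': depth becomes 2
  Position 8 ')': depth becomes 1
  Position 9 ')': depth becomes 0
Maximum depth reached: 5

5


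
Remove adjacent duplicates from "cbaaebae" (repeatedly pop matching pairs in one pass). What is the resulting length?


Input: cbaaebae
Stack-based adjacent duplicate removal:
  Read 'c': push. Stack: c
  Read 'b': push. Stack: cb
  Read 'a': push. Stack: cba
  Read 'a': matches stack top 'a' => pop. Stack: cb
  Read 'e': push. Stack: cbe
  Read 'b': push. Stack: cbeb
  Read 'a': push. Stack: cbeba
  Read 'e': push. Stack: cbebae
Final stack: "cbebae" (length 6)

6


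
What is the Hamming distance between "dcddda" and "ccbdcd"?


Comparing "dcddda" and "ccbdcd" position by position:
  Position 0: 'd' vs 'c' => differ
  Position 1: 'c' vs 'c' => same
  Position 2: 'd' vs 'b' => differ
  Position 3: 'd' vs 'd' => same
  Position 4: 'd' vs 'c' => differ
  Position 5: 'a' vs 'd' => differ
Total differences (Hamming distance): 4

4


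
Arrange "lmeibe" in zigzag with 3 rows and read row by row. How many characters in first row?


Zigzag "lmeibe" into 3 rows:
Placing characters:
  'l' => row 0
  'm' => row 1
  'e' => row 2
  'i' => row 1
  'b' => row 0
  'e' => row 1
Rows:
  Row 0: "lb"
  Row 1: "mie"
  Row 2: "e"
First row length: 2

2


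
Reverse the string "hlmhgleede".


Input: hlmhgleede
Reading characters right to left:
  Position 9: 'e'
  Position 8: 'd'
  Position 7: 'e'
  Position 6: 'e'
  Position 5: 'l'
  Position 4: 'g'
  Position 3: 'h'
  Position 2: 'm'
  Position 1: 'l'
  Position 0: 'h'
Reversed: edeelghmlh

edeelghmlh


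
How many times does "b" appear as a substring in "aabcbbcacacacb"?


Searching for "b" in "aabcbbcacacacb"
Scanning each position:
  Position 0: "a" => no
  Position 1: "a" => no
  Position 2: "b" => MATCH
  Position 3: "c" => no
  Position 4: "b" => MATCH
  Position 5: "b" => MATCH
  Position 6: "c" => no
  Position 7: "a" => no
  Position 8: "c" => no
  Position 9: "a" => no
  Position 10: "c" => no
  Position 11: "a" => no
  Position 12: "c" => no
  Position 13: "b" => MATCH
Total occurrences: 4

4


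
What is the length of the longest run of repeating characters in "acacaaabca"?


Input: "acacaaabca"
Scanning for longest run:
  Position 1 ('c'): new char, reset run to 1
  Position 2 ('a'): new char, reset run to 1
  Position 3 ('c'): new char, reset run to 1
  Position 4 ('a'): new char, reset run to 1
  Position 5 ('a'): continues run of 'a', length=2
  Position 6 ('a'): continues run of 'a', length=3
  Position 7 ('b'): new char, reset run to 1
  Position 8 ('c'): new char, reset run to 1
  Position 9 ('a'): new char, reset run to 1
Longest run: 'a' with length 3

3


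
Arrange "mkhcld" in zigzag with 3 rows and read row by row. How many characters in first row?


Zigzag "mkhcld" into 3 rows:
Placing characters:
  'm' => row 0
  'k' => row 1
  'h' => row 2
  'c' => row 1
  'l' => row 0
  'd' => row 1
Rows:
  Row 0: "ml"
  Row 1: "kcd"
  Row 2: "h"
First row length: 2

2


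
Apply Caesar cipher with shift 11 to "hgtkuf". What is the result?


Caesar cipher: shift "hgtkuf" by 11
  'h' (pos 7) + 11 = pos 18 = 's'
  'g' (pos 6) + 11 = pos 17 = 'r'
  't' (pos 19) + 11 = pos 4 = 'e'
  'k' (pos 10) + 11 = pos 21 = 'v'
  'u' (pos 20) + 11 = pos 5 = 'f'
  'f' (pos 5) + 11 = pos 16 = 'q'
Result: srevfq

srevfq


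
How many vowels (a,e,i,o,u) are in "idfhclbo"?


Input: idfhclbo
Checking each character:
  'i' at position 0: vowel (running total: 1)
  'd' at position 1: consonant
  'f' at position 2: consonant
  'h' at position 3: consonant
  'c' at position 4: consonant
  'l' at position 5: consonant
  'b' at position 6: consonant
  'o' at position 7: vowel (running total: 2)
Total vowels: 2

2


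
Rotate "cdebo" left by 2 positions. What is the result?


Input: "cdebo", rotate left by 2
First 2 characters: "cd"
Remaining characters: "ebo"
Concatenate remaining + first: "ebo" + "cd" = "ebocd"

ebocd


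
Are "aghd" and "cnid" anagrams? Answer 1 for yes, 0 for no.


Strings: "aghd", "cnid"
Sorted first:  adgh
Sorted second: cdin
Differ at position 0: 'a' vs 'c' => not anagrams

0


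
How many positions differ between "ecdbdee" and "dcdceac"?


Comparing "ecdbdee" and "dcdceac" position by position:
  Position 0: 'e' vs 'd' => DIFFER
  Position 1: 'c' vs 'c' => same
  Position 2: 'd' vs 'd' => same
  Position 3: 'b' vs 'c' => DIFFER
  Position 4: 'd' vs 'e' => DIFFER
  Position 5: 'e' vs 'a' => DIFFER
  Position 6: 'e' vs 'c' => DIFFER
Positions that differ: 5

5


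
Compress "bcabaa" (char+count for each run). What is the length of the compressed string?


Input: bcabaa
Runs:
  'b' x 1 => "b1"
  'c' x 1 => "c1"
  'a' x 1 => "a1"
  'b' x 1 => "b1"
  'a' x 2 => "a2"
Compressed: "b1c1a1b1a2"
Compressed length: 10

10


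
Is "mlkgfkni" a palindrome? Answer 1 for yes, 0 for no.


Input: mlkgfkni
Reversed: inkfgklm
  Compare pos 0 ('m') with pos 7 ('i'): MISMATCH
  Compare pos 1 ('l') with pos 6 ('n'): MISMATCH
  Compare pos 2 ('k') with pos 5 ('k'): match
  Compare pos 3 ('g') with pos 4 ('f'): MISMATCH
Result: not a palindrome

0


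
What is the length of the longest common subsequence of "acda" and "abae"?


LCS of "acda" and "abae"
DP table:
           a    b    a    e
      0    0    0    0    0
  a   0    1    1    1    1
  c   0    1    1    1    1
  d   0    1    1    1    1
  a   0    1    1    2    2
LCS length = dp[4][4] = 2

2


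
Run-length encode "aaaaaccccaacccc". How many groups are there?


Input: aaaaaccccaacccc
Scanning for consecutive runs:
  Group 1: 'a' x 5 (positions 0-4)
  Group 2: 'c' x 4 (positions 5-8)
  Group 3: 'a' x 2 (positions 9-10)
  Group 4: 'c' x 4 (positions 11-14)
Total groups: 4

4


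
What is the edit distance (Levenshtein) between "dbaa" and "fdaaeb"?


Computing edit distance: "dbaa" -> "fdaaeb"
DP table:
           f    d    a    a    e    b
      0    1    2    3    4    5    6
  d   1    1    1    2    3    4    5
  b   2    2    2    2    3    4    4
  a   3    3    3    2    2    3    4
  a   4    4    4    3    2    3    4
Edit distance = dp[4][6] = 4

4


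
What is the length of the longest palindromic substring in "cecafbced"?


Input: "cecafbced"
Checking substrings for palindromes:
  [0:3] "cec" (len 3) => palindrome
Longest palindromic substring: "cec" with length 3

3


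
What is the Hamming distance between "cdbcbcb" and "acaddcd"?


Comparing "cdbcbcb" and "acaddcd" position by position:
  Position 0: 'c' vs 'a' => differ
  Position 1: 'd' vs 'c' => differ
  Position 2: 'b' vs 'a' => differ
  Position 3: 'c' vs 'd' => differ
  Position 4: 'b' vs 'd' => differ
  Position 5: 'c' vs 'c' => same
  Position 6: 'b' vs 'd' => differ
Total differences (Hamming distance): 6

6


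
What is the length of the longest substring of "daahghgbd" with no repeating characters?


Input: "daahghgbd"
Sliding window (track last position of each char):
  Position 0 ('d'): window [0,0] length 1 -- new best
  Position 1 ('a'): window [0,1] length 2 -- new best
  Position 2 ('a'): repeat (last at 1), move window start to 2
  Position 2 ('a'): window [2,2] length 1
  Position 3 ('h'): window [2,3] length 2
  Position 4 ('g'): window [2,4] length 3 -- new best
  Position 5 ('h'): repeat (last at 3), move window start to 4
  Position 5 ('h'): window [4,5] length 2
  Position 6 ('g'): repeat (last at 4), move window start to 5
  Position 6 ('g'): window [5,6] length 2
  Position 7 ('b'): window [5,7] length 3
  Position 8 ('d'): window [5,8] length 4 -- new best
Longest substring with no repeats: "hgbd" with length 4

4


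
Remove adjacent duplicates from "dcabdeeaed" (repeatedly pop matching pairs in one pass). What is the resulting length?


Input: dcabdeeaed
Stack-based adjacent duplicate removal:
  Read 'd': push. Stack: d
  Read 'c': push. Stack: dc
  Read 'a': push. Stack: dca
  Read 'b': push. Stack: dcab
  Read 'd': push. Stack: dcabd
  Read 'e': push. Stack: dcabde
  Read 'e': matches stack top 'e' => pop. Stack: dcabd
  Read 'a': push. Stack: dcabda
  Read 'e': push. Stack: dcabdae
  Read 'd': push. Stack: dcabdaed
Final stack: "dcabdaed" (length 8)

8


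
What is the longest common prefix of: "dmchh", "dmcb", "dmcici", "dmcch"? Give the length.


Words: dmchh, dmcb, dmcici, dmcch
  Position 0: all 'd' => match
  Position 1: all 'm' => match
  Position 2: all 'c' => match
  Position 3: ('h', 'b', 'i', 'c') => mismatch, stop
LCP = "dmc" (length 3)

3


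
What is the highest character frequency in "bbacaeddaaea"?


Input: bbacaeddaaea
Character counts:
  'a': 5
  'b': 2
  'c': 1
  'd': 2
  'e': 2
Maximum frequency: 5

5


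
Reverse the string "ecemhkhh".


Input: ecemhkhh
Reading characters right to left:
  Position 7: 'h'
  Position 6: 'h'
  Position 5: 'k'
  Position 4: 'h'
  Position 3: 'm'
  Position 2: 'e'
  Position 1: 'c'
  Position 0: 'e'
Reversed: hhkhmece

hhkhmece


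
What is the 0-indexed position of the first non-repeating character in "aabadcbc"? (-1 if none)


Input: aabadcbc
Character frequencies:
  'a': 3
  'b': 2
  'c': 2
  'd': 1
Scanning left to right for freq == 1:
  Position 0 ('a'): freq=3, skip
  Position 1 ('a'): freq=3, skip
  Position 2 ('b'): freq=2, skip
  Position 3 ('a'): freq=3, skip
  Position 4 ('d'): unique! => answer = 4

4


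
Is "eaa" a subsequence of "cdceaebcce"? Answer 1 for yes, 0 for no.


Check if "eaa" is a subsequence of "cdceaebcce"
Greedy scan:
  Position 0 ('c'): no match needed
  Position 1 ('d'): no match needed
  Position 2 ('c'): no match needed
  Position 3 ('e'): matches sub[0] = 'e'
  Position 4 ('a'): matches sub[1] = 'a'
  Position 5 ('e'): no match needed
  Position 6 ('b'): no match needed
  Position 7 ('c'): no match needed
  Position 8 ('c'): no match needed
  Position 9 ('e'): no match needed
Only matched 2/3 characters => not a subsequence

0


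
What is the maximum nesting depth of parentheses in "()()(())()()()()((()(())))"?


Input: "()()(())()()()()((()(())))"
Tracking depth:
  Position 0 '(': depth becomes 1
  Position 1 ')': depth becomes 0
  Position 2 '(': depth becomes 1
  Position 3 ')': depth becomes 0
  Position 4 '(': depth becomes 1
  Position 5 '(': depth becomes 2
  Position 6 ')': depth becomes 1
  Position 7 ')': depth becomes 0
  Position 8 '(': depth becomes 1
  Position 9 ')': depth becomes 0
  Position 10 '(': depth becomes 1
  Position 11 ')': depth becomes 0
  Position 12 '(': depth becomes 1
  Position 13 ')': depth becomes 0
  Position 14 '(': depth becomes 1
  Position 15 ')': depth becomes 0
  Position 16 '(': depth becomes 1
  Position 17 '(': depth becomes 2
  Position 18 '(': depth becomes 3
  Position 19 ')': depth becomes 2
  Position 20 '(': depth becomes 3
  Position 21 '(': depth becomes 4
  Position 22 ')': depth becomes 3
  Position 23 ')': depth becomes 2
  Position 24 ')': depth becomes 1
  Position 25 ')': depth becomes 0
Maximum depth reached: 4

4


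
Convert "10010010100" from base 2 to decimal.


Input: "10010010100" in base 2
Positional expansion:
  Digit '1' (value 1) x 2^10 = 1024
  Digit '0' (value 0) x 2^9 = 0
  Digit '0' (value 0) x 2^8 = 0
  Digit '1' (value 1) x 2^7 = 128
  Digit '0' (value 0) x 2^6 = 0
  Digit '0' (value 0) x 2^5 = 0
  Digit '1' (value 1) x 2^4 = 16
  Digit '0' (value 0) x 2^3 = 0
  Digit '1' (value 1) x 2^2 = 4
  Digit '0' (value 0) x 2^1 = 0
  Digit '0' (value 0) x 2^0 = 0
Sum = 1172

1172


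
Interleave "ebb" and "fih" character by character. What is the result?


Interleaving "ebb" and "fih":
  Position 0: 'e' from first, 'f' from second => "ef"
  Position 1: 'b' from first, 'i' from second => "bi"
  Position 2: 'b' from first, 'h' from second => "bh"
Result: efbibh

efbibh


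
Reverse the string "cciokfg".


Input: cciokfg
Reading characters right to left:
  Position 6: 'g'
  Position 5: 'f'
  Position 4: 'k'
  Position 3: 'o'
  Position 2: 'i'
  Position 1: 'c'
  Position 0: 'c'
Reversed: gfkoicc

gfkoicc


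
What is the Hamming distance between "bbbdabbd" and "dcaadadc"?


Comparing "bbbdabbd" and "dcaadadc" position by position:
  Position 0: 'b' vs 'd' => differ
  Position 1: 'b' vs 'c' => differ
  Position 2: 'b' vs 'a' => differ
  Position 3: 'd' vs 'a' => differ
  Position 4: 'a' vs 'd' => differ
  Position 5: 'b' vs 'a' => differ
  Position 6: 'b' vs 'd' => differ
  Position 7: 'd' vs 'c' => differ
Total differences (Hamming distance): 8

8


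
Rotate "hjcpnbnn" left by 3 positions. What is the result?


Input: "hjcpnbnn", rotate left by 3
First 3 characters: "hjc"
Remaining characters: "pnbnn"
Concatenate remaining + first: "pnbnn" + "hjc" = "pnbnnhjc"

pnbnnhjc


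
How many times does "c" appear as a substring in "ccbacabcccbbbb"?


Searching for "c" in "ccbacabcccbbbb"
Scanning each position:
  Position 0: "c" => MATCH
  Position 1: "c" => MATCH
  Position 2: "b" => no
  Position 3: "a" => no
  Position 4: "c" => MATCH
  Position 5: "a" => no
  Position 6: "b" => no
  Position 7: "c" => MATCH
  Position 8: "c" => MATCH
  Position 9: "c" => MATCH
  Position 10: "b" => no
  Position 11: "b" => no
  Position 12: "b" => no
  Position 13: "b" => no
Total occurrences: 6

6


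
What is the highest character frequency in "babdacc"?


Input: babdacc
Character counts:
  'a': 2
  'b': 2
  'c': 2
  'd': 1
Maximum frequency: 2

2


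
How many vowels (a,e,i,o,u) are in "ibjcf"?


Input: ibjcf
Checking each character:
  'i' at position 0: vowel (running total: 1)
  'b' at position 1: consonant
  'j' at position 2: consonant
  'c' at position 3: consonant
  'f' at position 4: consonant
Total vowels: 1

1


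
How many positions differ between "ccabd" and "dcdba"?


Comparing "ccabd" and "dcdba" position by position:
  Position 0: 'c' vs 'd' => DIFFER
  Position 1: 'c' vs 'c' => same
  Position 2: 'a' vs 'd' => DIFFER
  Position 3: 'b' vs 'b' => same
  Position 4: 'd' vs 'a' => DIFFER
Positions that differ: 3

3


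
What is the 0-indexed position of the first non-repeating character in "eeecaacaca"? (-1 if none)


Input: eeecaacaca
Character frequencies:
  'a': 4
  'c': 3
  'e': 3
Scanning left to right for freq == 1:
  Position 0 ('e'): freq=3, skip
  Position 1 ('e'): freq=3, skip
  Position 2 ('e'): freq=3, skip
  Position 3 ('c'): freq=3, skip
  Position 4 ('a'): freq=4, skip
  Position 5 ('a'): freq=4, skip
  Position 6 ('c'): freq=3, skip
  Position 7 ('a'): freq=4, skip
  Position 8 ('c'): freq=3, skip
  Position 9 ('a'): freq=4, skip
  No unique character found => answer = -1

-1


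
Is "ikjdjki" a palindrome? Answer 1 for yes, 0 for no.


Input: ikjdjki
Reversed: ikjdjki
  Compare pos 0 ('i') with pos 6 ('i'): match
  Compare pos 1 ('k') with pos 5 ('k'): match
  Compare pos 2 ('j') with pos 4 ('j'): match
Result: palindrome

1


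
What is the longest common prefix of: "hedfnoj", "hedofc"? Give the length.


Words: hedfnoj, hedofc
  Position 0: all 'h' => match
  Position 1: all 'e' => match
  Position 2: all 'd' => match
  Position 3: ('f', 'o') => mismatch, stop
LCP = "hed" (length 3)

3


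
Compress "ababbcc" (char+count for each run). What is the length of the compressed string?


Input: ababbcc
Runs:
  'a' x 1 => "a1"
  'b' x 1 => "b1"
  'a' x 1 => "a1"
  'b' x 2 => "b2"
  'c' x 2 => "c2"
Compressed: "a1b1a1b2c2"
Compressed length: 10

10


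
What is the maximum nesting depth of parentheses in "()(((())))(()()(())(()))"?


Input: "()(((())))(()()(())(()))"
Tracking depth:
  Position 0 '(': depth becomes 1
  Position 1 ')': depth becomes 0
  Position 2 '(': depth becomes 1
  Position 3 '(': depth becomes 2
  Position 4 '(': depth becomes 3
  Position 5 '(': depth becomes 4
  Position 6 ')': depth becomes 3
  Position 7 ')': depth becomes 2
  Position 8 ')': depth becomes 1
  Position 9 ')': depth becomes 0
  Position 10 '(': depth becomes 1
  Position 11 '(': depth becomes 2
  Position 12 ')': depth becomes 1
  Position 13 '(': depth becomes 2
  Position 14 ')': depth becomes 1
  Position 15 '(': depth becomes 2
  Position 16 '(': depth becomes 3
  Position 17 ')': depth becomes 2
  Position 18 ')': depth becomes 1
  Position 19 '(': depth becomes 2
  Position 20 '(': depth becomes 3
  Position 21 ')': depth becomes 2
  Position 22 ')': depth becomes 1
  Position 23 ')': depth becomes 0
Maximum depth reached: 4

4


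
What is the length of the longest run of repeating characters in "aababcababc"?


Input: "aababcababc"
Scanning for longest run:
  Position 1 ('a'): continues run of 'a', length=2
  Position 2 ('b'): new char, reset run to 1
  Position 3 ('a'): new char, reset run to 1
  Position 4 ('b'): new char, reset run to 1
  Position 5 ('c'): new char, reset run to 1
  Position 6 ('a'): new char, reset run to 1
  Position 7 ('b'): new char, reset run to 1
  Position 8 ('a'): new char, reset run to 1
  Position 9 ('b'): new char, reset run to 1
  Position 10 ('c'): new char, reset run to 1
Longest run: 'a' with length 2

2


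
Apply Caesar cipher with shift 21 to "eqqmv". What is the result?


Caesar cipher: shift "eqqmv" by 21
  'e' (pos 4) + 21 = pos 25 = 'z'
  'q' (pos 16) + 21 = pos 11 = 'l'
  'q' (pos 16) + 21 = pos 11 = 'l'
  'm' (pos 12) + 21 = pos 7 = 'h'
  'v' (pos 21) + 21 = pos 16 = 'q'
Result: zllhq

zllhq


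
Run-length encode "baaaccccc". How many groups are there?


Input: baaaccccc
Scanning for consecutive runs:
  Group 1: 'b' x 1 (positions 0-0)
  Group 2: 'a' x 3 (positions 1-3)
  Group 3: 'c' x 5 (positions 4-8)
Total groups: 3

3


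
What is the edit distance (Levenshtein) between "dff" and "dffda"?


Computing edit distance: "dff" -> "dffda"
DP table:
           d    f    f    d    a
      0    1    2    3    4    5
  d   1    0    1    2    3    4
  f   2    1    0    1    2    3
  f   3    2    1    0    1    2
Edit distance = dp[3][5] = 2

2


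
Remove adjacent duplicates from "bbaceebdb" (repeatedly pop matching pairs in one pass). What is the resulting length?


Input: bbaceebdb
Stack-based adjacent duplicate removal:
  Read 'b': push. Stack: b
  Read 'b': matches stack top 'b' => pop. Stack: (empty)
  Read 'a': push. Stack: a
  Read 'c': push. Stack: ac
  Read 'e': push. Stack: ace
  Read 'e': matches stack top 'e' => pop. Stack: ac
  Read 'b': push. Stack: acb
  Read 'd': push. Stack: acbd
  Read 'b': push. Stack: acbdb
Final stack: "acbdb" (length 5)

5


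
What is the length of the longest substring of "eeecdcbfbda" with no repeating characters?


Input: "eeecdcbfbda"
Sliding window (track last position of each char):
  Position 0 ('e'): window [0,0] length 1 -- new best
  Position 1 ('e'): repeat (last at 0), move window start to 1
  Position 1 ('e'): window [1,1] length 1
  Position 2 ('e'): repeat (last at 1), move window start to 2
  Position 2 ('e'): window [2,2] length 1
  Position 3 ('c'): window [2,3] length 2 -- new best
  Position 4 ('d'): window [2,4] length 3 -- new best
  Position 5 ('c'): repeat (last at 3), move window start to 4
  Position 5 ('c'): window [4,5] length 2
  Position 6 ('b'): window [4,6] length 3
  Position 7 ('f'): window [4,7] length 4 -- new best
  Position 8 ('b'): repeat (last at 6), move window start to 7
  Position 8 ('b'): window [7,8] length 2
  Position 9 ('d'): window [7,9] length 3
  Position 10 ('a'): window [7,10] length 4
Longest substring with no repeats: "dcbf" with length 4

4


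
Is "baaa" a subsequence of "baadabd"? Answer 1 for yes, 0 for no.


Check if "baaa" is a subsequence of "baadabd"
Greedy scan:
  Position 0 ('b'): matches sub[0] = 'b'
  Position 1 ('a'): matches sub[1] = 'a'
  Position 2 ('a'): matches sub[2] = 'a'
  Position 3 ('d'): no match needed
  Position 4 ('a'): matches sub[3] = 'a'
  Position 5 ('b'): no match needed
  Position 6 ('d'): no match needed
All 4 characters matched => is a subsequence

1


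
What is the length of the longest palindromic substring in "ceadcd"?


Input: "ceadcd"
Checking substrings for palindromes:
  [3:6] "dcd" (len 3) => palindrome
Longest palindromic substring: "dcd" with length 3

3


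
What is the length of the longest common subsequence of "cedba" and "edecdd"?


LCS of "cedba" and "edecdd"
DP table:
           e    d    e    c    d    d
      0    0    0    0    0    0    0
  c   0    0    0    0    1    1    1
  e   0    1    1    1    1    1    1
  d   0    1    2    2    2    2    2
  b   0    1    2    2    2    2    2
  a   0    1    2    2    2    2    2
LCS length = dp[5][6] = 2

2


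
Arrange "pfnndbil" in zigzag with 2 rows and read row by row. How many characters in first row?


Zigzag "pfnndbil" into 2 rows:
Placing characters:
  'p' => row 0
  'f' => row 1
  'n' => row 0
  'n' => row 1
  'd' => row 0
  'b' => row 1
  'i' => row 0
  'l' => row 1
Rows:
  Row 0: "pndi"
  Row 1: "fnbl"
First row length: 4

4


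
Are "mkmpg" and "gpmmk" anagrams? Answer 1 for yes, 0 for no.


Strings: "mkmpg", "gpmmk"
Sorted first:  gkmmp
Sorted second: gkmmp
Sorted forms match => anagrams

1


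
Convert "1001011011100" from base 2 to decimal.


Input: "1001011011100" in base 2
Positional expansion:
  Digit '1' (value 1) x 2^12 = 4096
  Digit '0' (value 0) x 2^11 = 0
  Digit '0' (value 0) x 2^10 = 0
  Digit '1' (value 1) x 2^9 = 512
  Digit '0' (value 0) x 2^8 = 0
  Digit '1' (value 1) x 2^7 = 128
  Digit '1' (value 1) x 2^6 = 64
  Digit '0' (value 0) x 2^5 = 0
  Digit '1' (value 1) x 2^4 = 16
  Digit '1' (value 1) x 2^3 = 8
  Digit '1' (value 1) x 2^2 = 4
  Digit '0' (value 0) x 2^1 = 0
  Digit '0' (value 0) x 2^0 = 0
Sum = 4828

4828


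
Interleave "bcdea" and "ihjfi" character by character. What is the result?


Interleaving "bcdea" and "ihjfi":
  Position 0: 'b' from first, 'i' from second => "bi"
  Position 1: 'c' from first, 'h' from second => "ch"
  Position 2: 'd' from first, 'j' from second => "dj"
  Position 3: 'e' from first, 'f' from second => "ef"
  Position 4: 'a' from first, 'i' from second => "ai"
Result: bichdjefai

bichdjefai


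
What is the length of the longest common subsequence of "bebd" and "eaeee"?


LCS of "bebd" and "eaeee"
DP table:
           e    a    e    e    e
      0    0    0    0    0    0
  b   0    0    0    0    0    0
  e   0    1    1    1    1    1
  b   0    1    1    1    1    1
  d   0    1    1    1    1    1
LCS length = dp[4][5] = 1

1


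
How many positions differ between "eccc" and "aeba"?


Comparing "eccc" and "aeba" position by position:
  Position 0: 'e' vs 'a' => DIFFER
  Position 1: 'c' vs 'e' => DIFFER
  Position 2: 'c' vs 'b' => DIFFER
  Position 3: 'c' vs 'a' => DIFFER
Positions that differ: 4

4


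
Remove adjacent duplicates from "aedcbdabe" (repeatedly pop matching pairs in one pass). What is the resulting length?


Input: aedcbdabe
Stack-based adjacent duplicate removal:
  Read 'a': push. Stack: a
  Read 'e': push. Stack: ae
  Read 'd': push. Stack: aed
  Read 'c': push. Stack: aedc
  Read 'b': push. Stack: aedcb
  Read 'd': push. Stack: aedcbd
  Read 'a': push. Stack: aedcbda
  Read 'b': push. Stack: aedcbdab
  Read 'e': push. Stack: aedcbdabe
Final stack: "aedcbdabe" (length 9)

9


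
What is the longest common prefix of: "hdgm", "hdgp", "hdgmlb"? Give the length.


Words: hdgm, hdgp, hdgmlb
  Position 0: all 'h' => match
  Position 1: all 'd' => match
  Position 2: all 'g' => match
  Position 3: ('m', 'p', 'm') => mismatch, stop
LCP = "hdg" (length 3)

3


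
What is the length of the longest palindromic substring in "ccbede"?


Input: "ccbede"
Checking substrings for palindromes:
  [3:6] "ede" (len 3) => palindrome
  [0:2] "cc" (len 2) => palindrome
Longest palindromic substring: "ede" with length 3

3


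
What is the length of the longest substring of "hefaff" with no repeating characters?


Input: "hefaff"
Sliding window (track last position of each char):
  Position 0 ('h'): window [0,0] length 1 -- new best
  Position 1 ('e'): window [0,1] length 2 -- new best
  Position 2 ('f'): window [0,2] length 3 -- new best
  Position 3 ('a'): window [0,3] length 4 -- new best
  Position 4 ('f'): repeat (last at 2), move window start to 3
  Position 4 ('f'): window [3,4] length 2
  Position 5 ('f'): repeat (last at 4), move window start to 5
  Position 5 ('f'): window [5,5] length 1
Longest substring with no repeats: "hefa" with length 4

4


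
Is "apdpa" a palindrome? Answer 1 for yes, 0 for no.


Input: apdpa
Reversed: apdpa
  Compare pos 0 ('a') with pos 4 ('a'): match
  Compare pos 1 ('p') with pos 3 ('p'): match
Result: palindrome

1


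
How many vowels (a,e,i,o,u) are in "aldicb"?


Input: aldicb
Checking each character:
  'a' at position 0: vowel (running total: 1)
  'l' at position 1: consonant
  'd' at position 2: consonant
  'i' at position 3: vowel (running total: 2)
  'c' at position 4: consonant
  'b' at position 5: consonant
Total vowels: 2

2


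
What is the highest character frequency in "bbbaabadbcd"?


Input: bbbaabadbcd
Character counts:
  'a': 3
  'b': 5
  'c': 1
  'd': 2
Maximum frequency: 5

5


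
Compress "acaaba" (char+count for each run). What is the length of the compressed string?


Input: acaaba
Runs:
  'a' x 1 => "a1"
  'c' x 1 => "c1"
  'a' x 2 => "a2"
  'b' x 1 => "b1"
  'a' x 1 => "a1"
Compressed: "a1c1a2b1a1"
Compressed length: 10

10


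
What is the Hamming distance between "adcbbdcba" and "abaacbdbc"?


Comparing "adcbbdcba" and "abaacbdbc" position by position:
  Position 0: 'a' vs 'a' => same
  Position 1: 'd' vs 'b' => differ
  Position 2: 'c' vs 'a' => differ
  Position 3: 'b' vs 'a' => differ
  Position 4: 'b' vs 'c' => differ
  Position 5: 'd' vs 'b' => differ
  Position 6: 'c' vs 'd' => differ
  Position 7: 'b' vs 'b' => same
  Position 8: 'a' vs 'c' => differ
Total differences (Hamming distance): 7

7


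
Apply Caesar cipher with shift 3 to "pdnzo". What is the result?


Caesar cipher: shift "pdnzo" by 3
  'p' (pos 15) + 3 = pos 18 = 's'
  'd' (pos 3) + 3 = pos 6 = 'g'
  'n' (pos 13) + 3 = pos 16 = 'q'
  'z' (pos 25) + 3 = pos 2 = 'c'
  'o' (pos 14) + 3 = pos 17 = 'r'
Result: sgqcr

sgqcr


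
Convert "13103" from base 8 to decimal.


Input: "13103" in base 8
Positional expansion:
  Digit '1' (value 1) x 8^4 = 4096
  Digit '3' (value 3) x 8^3 = 1536
  Digit '1' (value 1) x 8^2 = 64
  Digit '0' (value 0) x 8^1 = 0
  Digit '3' (value 3) x 8^0 = 3
Sum = 5699

5699


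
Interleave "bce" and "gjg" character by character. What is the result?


Interleaving "bce" and "gjg":
  Position 0: 'b' from first, 'g' from second => "bg"
  Position 1: 'c' from first, 'j' from second => "cj"
  Position 2: 'e' from first, 'g' from second => "eg"
Result: bgcjeg

bgcjeg


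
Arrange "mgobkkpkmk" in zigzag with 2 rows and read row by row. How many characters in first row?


Zigzag "mgobkkpkmk" into 2 rows:
Placing characters:
  'm' => row 0
  'g' => row 1
  'o' => row 0
  'b' => row 1
  'k' => row 0
  'k' => row 1
  'p' => row 0
  'k' => row 1
  'm' => row 0
  'k' => row 1
Rows:
  Row 0: "mokpm"
  Row 1: "gbkkk"
First row length: 5

5


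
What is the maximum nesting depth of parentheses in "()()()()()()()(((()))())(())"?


Input: "()()()()()()()(((()))())(())"
Tracking depth:
  Position 0 '(': depth becomes 1
  Position 1 ')': depth becomes 0
  Position 2 '(': depth becomes 1
  Position 3 ')': depth becomes 0
  Position 4 '(': depth becomes 1
  Position 5 ')': depth becomes 0
  Position 6 '(': depth becomes 1
  Position 7 ')': depth becomes 0
  Position 8 '(': depth becomes 1
  Position 9 ')': depth becomes 0
  Position 10 '(': depth becomes 1
  Position 11 ')': depth becomes 0
  Position 12 '(': depth becomes 1
  Position 13 ')': depth becomes 0
  Position 14 '(': depth becomes 1
  Position 15 '(': depth becomes 2
  Position 16 '(': depth becomes 3
  Position 17 '(': depth becomes 4
  Position 18 ')': depth becomes 3
  Position 19 ')': depth becomes 2
  Position 20 ')': depth becomes 1
  Position 21 '(': depth becomes 2
  Position 22 ')': depth becomes 1
  Position 23 ')': depth becomes 0
  Position 24 '(': depth becomes 1
  Position 25 '(': depth becomes 2
  Position 26 ')': depth becomes 1
  Position 27 ')': depth becomes 0
Maximum depth reached: 4

4


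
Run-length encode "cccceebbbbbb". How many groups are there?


Input: cccceebbbbbb
Scanning for consecutive runs:
  Group 1: 'c' x 4 (positions 0-3)
  Group 2: 'e' x 2 (positions 4-5)
  Group 3: 'b' x 6 (positions 6-11)
Total groups: 3

3


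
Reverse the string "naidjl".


Input: naidjl
Reading characters right to left:
  Position 5: 'l'
  Position 4: 'j'
  Position 3: 'd'
  Position 2: 'i'
  Position 1: 'a'
  Position 0: 'n'
Reversed: ljdian

ljdian


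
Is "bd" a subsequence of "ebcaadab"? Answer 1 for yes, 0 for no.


Check if "bd" is a subsequence of "ebcaadab"
Greedy scan:
  Position 0 ('e'): no match needed
  Position 1 ('b'): matches sub[0] = 'b'
  Position 2 ('c'): no match needed
  Position 3 ('a'): no match needed
  Position 4 ('a'): no match needed
  Position 5 ('d'): matches sub[1] = 'd'
  Position 6 ('a'): no match needed
  Position 7 ('b'): no match needed
All 2 characters matched => is a subsequence

1


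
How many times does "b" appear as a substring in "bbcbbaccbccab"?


Searching for "b" in "bbcbbaccbccab"
Scanning each position:
  Position 0: "b" => MATCH
  Position 1: "b" => MATCH
  Position 2: "c" => no
  Position 3: "b" => MATCH
  Position 4: "b" => MATCH
  Position 5: "a" => no
  Position 6: "c" => no
  Position 7: "c" => no
  Position 8: "b" => MATCH
  Position 9: "c" => no
  Position 10: "c" => no
  Position 11: "a" => no
  Position 12: "b" => MATCH
Total occurrences: 6

6


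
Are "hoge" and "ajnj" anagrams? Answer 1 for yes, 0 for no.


Strings: "hoge", "ajnj"
Sorted first:  egho
Sorted second: ajjn
Differ at position 0: 'e' vs 'a' => not anagrams

0


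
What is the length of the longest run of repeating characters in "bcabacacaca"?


Input: "bcabacacaca"
Scanning for longest run:
  Position 1 ('c'): new char, reset run to 1
  Position 2 ('a'): new char, reset run to 1
  Position 3 ('b'): new char, reset run to 1
  Position 4 ('a'): new char, reset run to 1
  Position 5 ('c'): new char, reset run to 1
  Position 6 ('a'): new char, reset run to 1
  Position 7 ('c'): new char, reset run to 1
  Position 8 ('a'): new char, reset run to 1
  Position 9 ('c'): new char, reset run to 1
  Position 10 ('a'): new char, reset run to 1
Longest run: 'b' with length 1

1


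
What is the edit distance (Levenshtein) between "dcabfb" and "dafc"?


Computing edit distance: "dcabfb" -> "dafc"
DP table:
           d    a    f    c
      0    1    2    3    4
  d   1    0    1    2    3
  c   2    1    1    2    2
  a   3    2    1    2    3
  b   4    3    2    2    3
  f   5    4    3    2    3
  b   6    5    4    3    3
Edit distance = dp[6][4] = 3

3
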